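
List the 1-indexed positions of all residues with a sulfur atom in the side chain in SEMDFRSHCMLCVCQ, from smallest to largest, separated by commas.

3, 9, 10, 12, 14

Only Cys (C) and Met (M) have a sulfur atom in the side chain.
Matching residues: M3, C9, M10, C12, C14.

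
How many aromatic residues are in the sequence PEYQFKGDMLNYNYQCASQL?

Phenylalanine (F), tryptophan (W), and tyrosine (Y) have aromatic ring side chains.
Matching residues: Y3, F5, Y12, Y14.

4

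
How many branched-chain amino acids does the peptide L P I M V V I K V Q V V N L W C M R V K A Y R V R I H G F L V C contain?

14

The BCAAs are Val, Leu, and Ile — aliphatic side chains with a branch point.
Matching residues: L1, I3, V5, V6, I7, V9, V11, V12, L14, V19, V24, I26, L30, V31.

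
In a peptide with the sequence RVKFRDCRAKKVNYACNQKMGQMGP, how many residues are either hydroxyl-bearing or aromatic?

Hydroxyl-bearing: S, T, Y. Aromatic: F, W, Y.
Hydroxyl-bearing residues here: Y14 (1).
Aromatic residues here: F4, Y14 (2).
Y is in both groups, so the 1 Y residue must not be double-counted.
Total = 1 + 2 − 1 = 2.

2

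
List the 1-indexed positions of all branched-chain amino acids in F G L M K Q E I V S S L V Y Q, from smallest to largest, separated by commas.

Valine (V), leucine (L), and isoleucine (I) are the branched-chain amino acids.
Matching residues: L3, I8, V9, L12, V13.

3, 8, 9, 12, 13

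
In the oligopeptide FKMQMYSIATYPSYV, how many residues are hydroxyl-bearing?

S, T, and Y are the three residues with a side-chain hydroxyl.
Matching residues: Y6, S7, T10, Y11, S13, Y14.

6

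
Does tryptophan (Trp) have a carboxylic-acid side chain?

Aspartate (D) and glutamate (E) have carboxylic-acid side chains and are the acidic amino acids.
Tryptophan is not in this group.

No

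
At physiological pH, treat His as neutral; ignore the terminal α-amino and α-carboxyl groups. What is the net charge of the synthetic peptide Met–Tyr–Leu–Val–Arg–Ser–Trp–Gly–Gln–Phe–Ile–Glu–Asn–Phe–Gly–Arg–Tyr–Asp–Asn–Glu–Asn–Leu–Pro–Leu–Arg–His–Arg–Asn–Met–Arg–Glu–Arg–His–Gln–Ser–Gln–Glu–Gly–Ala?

+1

At pH ~7.4 the Lys and Arg side chains are protonated (+1), the Asp and Glu side chains are deprotonated (−1), and with His taken as neutral all other side chains carry no charge.
Positive (K, R): Arg5, Arg16, Arg25, Arg27, Arg30, Arg32 → +6.
Negative (D, E): Glu12, Asp18, Glu20, Glu31, Glu37 → −5.
Net charge = (+6) + (−5) = +1.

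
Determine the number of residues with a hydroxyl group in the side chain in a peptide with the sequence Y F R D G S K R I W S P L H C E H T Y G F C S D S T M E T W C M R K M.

9

The –OH-bearing residues are Ser, Thr (aliphatic alcohols), and Tyr (phenol).
Matching residues: Y1, S6, S11, T18, Y19, S23, S25, T26, T29.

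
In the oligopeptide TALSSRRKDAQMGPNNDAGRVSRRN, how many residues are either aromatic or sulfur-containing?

1

Aromatic: F, W, Y. Sulfur-containing: C, M.
Aromatic residues here: none (0).
Sulfur-containing residues here: M12 (1).
The two groups share no amino acid, so total = 0 + 1 = 1.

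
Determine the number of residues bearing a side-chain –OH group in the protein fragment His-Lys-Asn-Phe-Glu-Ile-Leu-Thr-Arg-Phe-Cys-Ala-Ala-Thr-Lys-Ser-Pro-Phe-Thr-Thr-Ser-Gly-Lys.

6

The –OH-bearing residues are Ser, Thr (aliphatic alcohols), and Tyr (phenol).
Matching residues: Thr8, Thr14, Ser16, Thr19, Thr20, Ser21.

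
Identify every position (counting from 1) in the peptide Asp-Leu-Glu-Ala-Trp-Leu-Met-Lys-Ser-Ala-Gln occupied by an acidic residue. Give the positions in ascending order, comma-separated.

Only D (aspartate) and E (glutamate) carry a side-chain carboxylic acid.
Matching residues: Asp1, Glu3.

1, 3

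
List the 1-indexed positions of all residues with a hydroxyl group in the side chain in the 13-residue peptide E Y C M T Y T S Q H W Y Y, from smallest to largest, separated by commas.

Serine (S), threonine (T), and tyrosine (Y) each carry a hydroxyl group on the side chain.
Matching residues: Y2, T5, Y6, T7, S8, Y12, Y13.

2, 5, 6, 7, 8, 12, 13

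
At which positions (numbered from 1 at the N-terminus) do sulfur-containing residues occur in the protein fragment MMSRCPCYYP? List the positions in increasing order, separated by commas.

The sulfur-bearing residues are cysteine (–SH) and methionine (–S–CH₃).
Matching residues: M1, M2, C5, C7.

1, 2, 5, 7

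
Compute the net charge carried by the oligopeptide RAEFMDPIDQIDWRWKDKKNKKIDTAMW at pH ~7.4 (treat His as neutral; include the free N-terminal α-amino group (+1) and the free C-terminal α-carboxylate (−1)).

+1

The side chains ionized at physiological pH are Lys/Arg (+1) and Asp/Glu (−1); with His treated as neutral, nothing else contributes.
Positive (K, R): R1, R14, K16, K18, K19, K21, K22 → +7.
Negative (D, E): E3, D6, D9, D12, D17, D24 → −6.
The N-terminus (+1) and C-terminus (−1) cancel.
Net charge = (+7) + (−6) = +1.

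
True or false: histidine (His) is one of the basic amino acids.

True

Lysine (K), arginine (R), and histidine (H) have basic, nitrogen-containing side chains.
Histidine is in this group.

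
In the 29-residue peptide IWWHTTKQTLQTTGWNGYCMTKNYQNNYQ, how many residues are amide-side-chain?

8

Asparagine (N) and glutamine (Q) have uncharged amide side chains.
Matching residues: Q8, Q11, N16, N23, Q25, N26, N27, Q29.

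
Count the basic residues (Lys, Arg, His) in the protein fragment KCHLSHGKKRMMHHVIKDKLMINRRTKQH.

14

Matching residues: K1, H3, H6, K8, K9, R10, H13, H14, K17, K19, R24, R25, K27, H29.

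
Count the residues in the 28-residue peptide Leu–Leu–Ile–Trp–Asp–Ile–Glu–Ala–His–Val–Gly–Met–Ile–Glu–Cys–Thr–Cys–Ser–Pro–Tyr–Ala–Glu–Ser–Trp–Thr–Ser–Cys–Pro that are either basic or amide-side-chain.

1

Basic: H, K, R. Amide-side-chain: N, Q.
Basic residues here: His9 (1).
Amide-side-chain residues here: none (0).
The two groups share no amino acid, so total = 1 + 0 = 1.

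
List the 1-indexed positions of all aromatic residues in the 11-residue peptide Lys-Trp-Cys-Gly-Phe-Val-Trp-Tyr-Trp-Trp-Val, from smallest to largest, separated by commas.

Phenylalanine (F), tryptophan (W), and tyrosine (Y) have aromatic ring side chains.
Matching residues: Trp2, Phe5, Trp7, Tyr8, Trp9, Trp10.

2, 5, 7, 8, 9, 10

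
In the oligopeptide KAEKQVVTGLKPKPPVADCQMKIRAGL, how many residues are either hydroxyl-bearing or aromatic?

Hydroxyl-bearing: S, T, Y. Aromatic: F, W, Y.
Hydroxyl-bearing residues here: T8 (1).
Aromatic residues here: none (0).
(Y belongs to both groups, but none appear in this sequence.) Total = 1 + 0 = 1.

1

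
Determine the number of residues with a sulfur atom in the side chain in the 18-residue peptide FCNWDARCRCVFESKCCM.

Cysteine (C, thiol) and methionine (M, thioether) are the two sulfur-containing amino acids.
Matching residues: C2, C8, C10, C16, C17, M18.

6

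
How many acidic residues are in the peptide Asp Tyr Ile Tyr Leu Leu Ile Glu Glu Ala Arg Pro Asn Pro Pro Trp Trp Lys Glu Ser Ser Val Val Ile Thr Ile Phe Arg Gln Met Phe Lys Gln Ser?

4

Aspartate (D) and glutamate (E) have carboxylic-acid side chains and are the acidic amino acids.
Matching residues: Asp1, Glu8, Glu9, Glu19.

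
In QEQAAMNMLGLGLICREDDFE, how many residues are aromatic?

Phenylalanine (F), tryptophan (W), and tyrosine (Y) have aromatic ring side chains.
Matching residues: F20.

1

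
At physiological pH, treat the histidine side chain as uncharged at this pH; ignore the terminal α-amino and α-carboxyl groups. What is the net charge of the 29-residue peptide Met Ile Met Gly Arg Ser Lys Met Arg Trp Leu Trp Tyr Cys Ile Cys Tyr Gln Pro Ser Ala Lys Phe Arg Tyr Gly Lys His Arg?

At pH ~7.4 the Lys and Arg side chains are protonated (+1), the Asp and Glu side chains are deprotonated (−1), and with His taken as neutral all other side chains carry no charge.
Positive (K, R): Arg5, Lys7, Arg9, Lys22, Arg24, Lys27, Arg29 → +7.
Negative (D, E): none → −0.
Net charge = (+7) + (−0) = +7.

+7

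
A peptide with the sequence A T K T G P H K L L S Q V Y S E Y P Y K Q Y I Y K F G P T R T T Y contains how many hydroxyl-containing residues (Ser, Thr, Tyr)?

Matching residues: T2, T4, S11, Y14, S15, Y17, Y19, Y22, Y24, T29, T31, T32, Y33.

13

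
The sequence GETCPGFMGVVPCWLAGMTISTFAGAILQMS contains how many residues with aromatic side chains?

F, W, and Y each carry an aromatic ring on the side chain.
Matching residues: F7, W14, F23.

3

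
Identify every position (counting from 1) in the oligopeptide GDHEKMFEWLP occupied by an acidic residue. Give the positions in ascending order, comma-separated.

2, 4, 8

The acidic residues are Asp (D) and Glu (E), whose side chains end in a carboxylate group.
Matching residues: D2, E4, E8.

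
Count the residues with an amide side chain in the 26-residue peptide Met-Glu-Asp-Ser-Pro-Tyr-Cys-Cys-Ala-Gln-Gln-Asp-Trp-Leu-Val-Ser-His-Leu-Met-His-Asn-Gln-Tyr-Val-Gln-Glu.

5

Only N (asparagine) and Q (glutamine) carry a side-chain carboxamide.
Matching residues: Gln10, Gln11, Asn21, Gln22, Gln25.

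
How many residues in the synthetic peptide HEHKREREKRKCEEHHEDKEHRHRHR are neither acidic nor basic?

1

Acidic: D, E. Basic: K, R, H. All other residues are neither.
Matching residues: C12.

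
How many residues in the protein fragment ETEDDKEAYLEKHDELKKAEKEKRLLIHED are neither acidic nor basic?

9

Acidic: D, E. Basic: K, R, H. All other residues are neither.
Matching residues: T2, A8, Y9, L10, L16, A19, L25, L26, I27.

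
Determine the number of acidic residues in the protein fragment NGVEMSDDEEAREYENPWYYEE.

The acidic residues are Asp (D) and Glu (E), whose side chains end in a carboxylate group.
Matching residues: E4, D7, D8, E9, E10, E13, E15, E21, E22.

9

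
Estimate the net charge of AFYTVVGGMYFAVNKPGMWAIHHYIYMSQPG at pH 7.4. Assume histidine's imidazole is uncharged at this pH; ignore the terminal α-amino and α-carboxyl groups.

+1

The side chains ionized at physiological pH are Lys/Arg (+1) and Asp/Glu (−1); with His treated as neutral, nothing else contributes.
Positive (K, R): K15 → +1.
Negative (D, E): none → −0.
Net charge = (+1) + (−0) = +1.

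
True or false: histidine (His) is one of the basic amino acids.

True

Lysine (K), arginine (R), and histidine (H) have basic, nitrogen-containing side chains.
Histidine is in this group.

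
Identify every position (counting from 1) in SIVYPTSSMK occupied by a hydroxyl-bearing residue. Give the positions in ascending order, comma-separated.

1, 4, 6, 7, 8

S, T, and Y are the three residues with a side-chain hydroxyl.
Matching residues: S1, Y4, T6, S7, S8.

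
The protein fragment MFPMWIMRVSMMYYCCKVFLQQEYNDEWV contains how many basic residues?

2

K, R, and H are the three residues with basic side chains (ε-amine, guanidinium, and imidazole respectively).
Matching residues: R8, K17.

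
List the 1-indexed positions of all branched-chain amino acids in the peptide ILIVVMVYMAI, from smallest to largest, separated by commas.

1, 2, 3, 4, 5, 7, 11

Valine (V), leucine (L), and isoleucine (I) are the branched-chain amino acids.
Matching residues: I1, L2, I3, V4, V5, V7, I11.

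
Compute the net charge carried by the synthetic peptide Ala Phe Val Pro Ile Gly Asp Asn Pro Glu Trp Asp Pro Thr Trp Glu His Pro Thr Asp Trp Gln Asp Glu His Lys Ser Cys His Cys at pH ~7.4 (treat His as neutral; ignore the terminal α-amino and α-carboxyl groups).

At pH ~7.4 the Lys and Arg side chains are protonated (+1), the Asp and Glu side chains are deprotonated (−1), and with His taken as neutral all other side chains carry no charge.
Positive (K, R): Lys26 → +1.
Negative (D, E): Asp7, Glu10, Asp12, Glu16, Asp20, Asp23, Glu24 → −7.
Net charge = (+1) + (−7) = −6.

-6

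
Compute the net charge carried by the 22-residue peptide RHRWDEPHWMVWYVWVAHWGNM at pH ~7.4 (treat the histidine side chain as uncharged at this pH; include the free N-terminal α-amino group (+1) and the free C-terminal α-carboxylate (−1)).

Near pH 7.4, K and R contribute +1 each, D and E contribute −1 each, and every other side chain (His included, as stated) is uncharged.
Positive (K, R): R1, R3 → +2.
Negative (D, E): D5, E6 → −2.
The N-terminus (+1) and C-terminus (−1) cancel.
Net charge = (+2) + (−2) = 0.

0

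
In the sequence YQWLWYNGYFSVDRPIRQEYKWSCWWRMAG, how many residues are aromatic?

10

Phenylalanine (F), tryptophan (W), and tyrosine (Y) have aromatic ring side chains.
Matching residues: Y1, W3, W5, Y6, Y9, F10, Y20, W22, W25, W26.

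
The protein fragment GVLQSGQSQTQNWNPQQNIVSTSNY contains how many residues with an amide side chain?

Only N (asparagine) and Q (glutamine) carry a side-chain carboxamide.
Matching residues: Q4, Q7, Q9, Q11, N12, N14, Q16, Q17, N18, N24.

10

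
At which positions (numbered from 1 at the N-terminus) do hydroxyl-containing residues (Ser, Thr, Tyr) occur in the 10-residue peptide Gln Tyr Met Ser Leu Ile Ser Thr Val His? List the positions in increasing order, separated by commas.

Matching residues: Tyr2, Ser4, Ser7, Thr8.

2, 4, 7, 8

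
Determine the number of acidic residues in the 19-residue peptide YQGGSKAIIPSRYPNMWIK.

Only D (aspartate) and E (glutamate) carry a side-chain carboxylic acid.
None of the 19 residues belong to this group.

0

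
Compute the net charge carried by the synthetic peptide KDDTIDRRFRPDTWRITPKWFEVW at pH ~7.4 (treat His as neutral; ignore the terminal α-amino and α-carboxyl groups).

+1

Near pH 7.4, K and R contribute +1 each, D and E contribute −1 each, and every other side chain (His included, as stated) is uncharged.
Positive (K, R): K1, R7, R8, R10, R15, K19 → +6.
Negative (D, E): D2, D3, D6, D12, E22 → −5.
Net charge = (+6) + (−5) = +1.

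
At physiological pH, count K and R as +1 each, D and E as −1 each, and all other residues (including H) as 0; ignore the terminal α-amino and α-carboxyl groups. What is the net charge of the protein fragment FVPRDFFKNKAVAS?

+2

Positive (K, R): R4, K8, K10 → +3.
Negative (D, E): D5 → −1.
Net charge = (+3) + (−1) = +2.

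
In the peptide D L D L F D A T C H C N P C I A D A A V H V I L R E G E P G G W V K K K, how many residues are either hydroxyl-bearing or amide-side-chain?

2

Hydroxyl-bearing: S, T, Y. Amide-side-chain: N, Q.
Hydroxyl-bearing residues here: T8 (1).
Amide-side-chain residues here: N12 (1).
The two groups share no amino acid, so total = 1 + 1 = 2.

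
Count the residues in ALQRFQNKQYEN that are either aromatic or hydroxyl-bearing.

Aromatic: F, W, Y. Hydroxyl-bearing: S, T, Y.
Aromatic residues here: F5, Y10 (2).
Hydroxyl-bearing residues here: Y10 (1).
Y is in both groups, so the 1 Y residue must not be double-counted.
Total = 2 + 1 − 1 = 2.

2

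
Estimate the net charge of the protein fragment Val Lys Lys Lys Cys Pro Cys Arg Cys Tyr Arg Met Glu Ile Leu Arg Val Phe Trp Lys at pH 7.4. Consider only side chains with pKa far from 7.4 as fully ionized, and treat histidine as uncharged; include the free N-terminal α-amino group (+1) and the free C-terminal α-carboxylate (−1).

+6

At pH ~7.4 the Lys and Arg side chains are protonated (+1), the Asp and Glu side chains are deprotonated (−1), and with His taken as neutral all other side chains carry no charge.
Positive (K, R): Lys2, Lys3, Lys4, Arg8, Arg11, Arg16, Lys20 → +7.
Negative (D, E): Glu13 → −1.
The N-terminus (+1) and C-terminus (−1) cancel.
Net charge = (+7) + (−1) = +6.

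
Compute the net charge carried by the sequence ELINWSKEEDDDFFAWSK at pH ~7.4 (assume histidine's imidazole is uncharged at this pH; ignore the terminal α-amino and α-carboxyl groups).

Near pH 7.4, K and R contribute +1 each, D and E contribute −1 each, and every other side chain (His included, as stated) is uncharged.
Positive (K, R): K7, K18 → +2.
Negative (D, E): E1, E8, E9, D10, D11, D12 → −6.
Net charge = (+2) + (−6) = −4.

-4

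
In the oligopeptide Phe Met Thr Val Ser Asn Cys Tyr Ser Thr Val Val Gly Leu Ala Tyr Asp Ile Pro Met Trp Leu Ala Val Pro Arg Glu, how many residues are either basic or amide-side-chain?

Basic: H, K, R. Amide-side-chain: N, Q.
Basic residues here: Arg26 (1).
Amide-side-chain residues here: Asn6 (1).
The two groups share no amino acid, so total = 1 + 1 = 2.

2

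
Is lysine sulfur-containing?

No

Cysteine (C, thiol) and methionine (M, thioether) are the two sulfur-containing amino acids.
Lysine is not in this group.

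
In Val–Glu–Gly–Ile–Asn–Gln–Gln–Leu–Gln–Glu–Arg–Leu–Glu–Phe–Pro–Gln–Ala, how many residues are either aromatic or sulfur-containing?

1

Aromatic: F, W, Y. Sulfur-containing: C, M.
Aromatic residues here: Phe14 (1).
Sulfur-containing residues here: none (0).
The two groups share no amino acid, so total = 1 + 0 = 1.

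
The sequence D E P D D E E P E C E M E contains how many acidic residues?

9

Only D (aspartate) and E (glutamate) carry a side-chain carboxylic acid.
Matching residues: D1, E2, D4, D5, E6, E7, E9, E11, E13.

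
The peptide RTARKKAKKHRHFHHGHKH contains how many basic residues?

14

K, R, and H are the three residues with basic side chains (ε-amine, guanidinium, and imidazole respectively).
Matching residues: R1, R4, K5, K6, K8, K9, H10, R11, H12, H14, H15, H17, K18, H19.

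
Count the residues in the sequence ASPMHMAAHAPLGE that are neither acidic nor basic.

Acidic: D, E. Basic: K, R, H. All other residues are neither.
Matching residues: A1, S2, P3, M4, M6, A7, A8, A10, P11, L12, G13.

11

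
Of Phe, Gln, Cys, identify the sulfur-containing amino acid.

Cysteine (C, thiol) and methionine (M, thioether) are the two sulfur-containing amino acids.
Of the listed options, only Cys belongs to this group.

Cys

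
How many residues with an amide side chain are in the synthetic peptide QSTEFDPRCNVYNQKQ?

Asparagine (N) and glutamine (Q) have uncharged amide side chains.
Matching residues: Q1, N10, N13, Q14, Q16.

5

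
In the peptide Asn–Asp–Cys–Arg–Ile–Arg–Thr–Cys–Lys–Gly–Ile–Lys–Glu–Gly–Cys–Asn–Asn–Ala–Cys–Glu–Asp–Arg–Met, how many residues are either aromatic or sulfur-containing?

Aromatic: F, W, Y. Sulfur-containing: C, M.
Aromatic residues here: none (0).
Sulfur-containing residues here: Cys3, Cys8, Cys15, Cys19, Met23 (5).
The two groups share no amino acid, so total = 0 + 5 = 5.

5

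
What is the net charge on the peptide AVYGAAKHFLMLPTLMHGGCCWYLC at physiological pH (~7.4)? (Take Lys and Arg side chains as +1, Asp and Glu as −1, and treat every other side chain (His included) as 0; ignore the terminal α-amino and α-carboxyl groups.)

+1

Positive (K, R): K7 → +1.
Negative (D, E): none → −0.
Net charge = (+1) + (−0) = +1.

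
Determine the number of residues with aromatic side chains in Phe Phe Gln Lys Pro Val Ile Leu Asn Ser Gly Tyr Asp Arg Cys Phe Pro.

F, W, and Y each carry an aromatic ring on the side chain.
Matching residues: Phe1, Phe2, Tyr12, Phe16.

4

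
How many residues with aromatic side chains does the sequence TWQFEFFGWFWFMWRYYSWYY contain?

14

The aromatic amino acids are Phe (F, benzyl), Trp (W, indole), and Tyr (Y, phenol).
Matching residues: W2, F4, F6, F7, W9, F10, W11, F12, W14, Y16, Y17, W19, Y20, Y21.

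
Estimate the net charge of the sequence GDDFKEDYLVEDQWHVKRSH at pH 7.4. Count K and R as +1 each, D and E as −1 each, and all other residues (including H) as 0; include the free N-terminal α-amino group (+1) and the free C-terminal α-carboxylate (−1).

Positive (K, R): K5, K17, R18 → +3.
Negative (D, E): D2, D3, E6, D7, E11, D12 → −6.
The N-terminus (+1) and C-terminus (−1) cancel.
Net charge = (+3) + (−6) = −3.

-3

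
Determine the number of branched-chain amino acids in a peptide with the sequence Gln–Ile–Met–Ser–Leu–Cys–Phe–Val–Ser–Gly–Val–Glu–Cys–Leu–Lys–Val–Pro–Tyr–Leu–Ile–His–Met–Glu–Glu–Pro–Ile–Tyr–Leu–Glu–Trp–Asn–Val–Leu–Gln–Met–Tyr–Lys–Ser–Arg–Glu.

V, L, and I make up the branched-chain aliphatic group.
Matching residues: Ile2, Leu5, Val8, Val11, Leu14, Val16, Leu19, Ile20, Ile26, Leu28, Val32, Leu33.

12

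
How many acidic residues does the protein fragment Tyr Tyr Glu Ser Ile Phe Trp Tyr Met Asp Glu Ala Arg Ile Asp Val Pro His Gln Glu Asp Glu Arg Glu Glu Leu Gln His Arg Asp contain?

10

The acidic residues are Asp (D) and Glu (E), whose side chains end in a carboxylate group.
Matching residues: Glu3, Asp10, Glu11, Asp15, Glu20, Asp21, Glu22, Glu24, Glu25, Asp30.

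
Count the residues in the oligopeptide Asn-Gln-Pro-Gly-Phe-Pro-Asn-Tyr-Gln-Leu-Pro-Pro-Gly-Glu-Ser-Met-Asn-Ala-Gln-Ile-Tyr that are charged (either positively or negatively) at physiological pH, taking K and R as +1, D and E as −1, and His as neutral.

Charged side chains at pH ~7.4: K, R (positive); D, E (negative).
Matching residues: Glu14.

1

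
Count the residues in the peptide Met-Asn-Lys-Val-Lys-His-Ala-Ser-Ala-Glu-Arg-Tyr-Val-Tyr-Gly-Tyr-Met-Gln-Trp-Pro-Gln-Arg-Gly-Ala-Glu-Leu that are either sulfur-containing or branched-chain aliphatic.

5

Sulfur-containing: C, M. Branched-chain aliphatic: I, L, V.
Sulfur-containing residues here: Met1, Met17 (2).
Branched-chain aliphatic residues here: Val4, Val13, Leu26 (3).
The two groups share no amino acid, so total = 2 + 3 = 5.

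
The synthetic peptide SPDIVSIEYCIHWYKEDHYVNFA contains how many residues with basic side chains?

Lysine (K), arginine (R), and histidine (H) have basic, nitrogen-containing side chains.
Matching residues: H12, K15, H18.

3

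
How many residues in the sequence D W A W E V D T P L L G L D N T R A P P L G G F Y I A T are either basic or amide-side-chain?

Basic: H, K, R. Amide-side-chain: N, Q.
Basic residues here: R17 (1).
Amide-side-chain residues here: N15 (1).
The two groups share no amino acid, so total = 1 + 1 = 2.

2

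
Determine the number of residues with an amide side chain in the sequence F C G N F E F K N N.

3

Only N (asparagine) and Q (glutamine) carry a side-chain carboxamide.
Matching residues: N4, N9, N10.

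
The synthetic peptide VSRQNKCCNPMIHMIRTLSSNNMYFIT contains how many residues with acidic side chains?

0

The acidic residues are Asp (D) and Glu (E), whose side chains end in a carboxylate group.
None of the 27 residues belong to this group.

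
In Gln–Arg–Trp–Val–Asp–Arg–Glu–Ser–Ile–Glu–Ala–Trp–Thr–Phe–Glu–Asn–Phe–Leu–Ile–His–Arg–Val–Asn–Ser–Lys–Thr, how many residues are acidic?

4

Only D (aspartate) and E (glutamate) carry a side-chain carboxylic acid.
Matching residues: Asp5, Glu7, Glu10, Glu15.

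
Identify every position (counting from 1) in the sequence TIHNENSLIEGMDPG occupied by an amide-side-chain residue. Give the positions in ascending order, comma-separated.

Matching residues: N4, N6.

4, 6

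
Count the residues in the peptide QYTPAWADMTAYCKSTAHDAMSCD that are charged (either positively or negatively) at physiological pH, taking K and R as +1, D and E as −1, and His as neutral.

Charged side chains at pH ~7.4: K, R (positive); D, E (negative).
Matching residues: D8, K14, D19, D24.

4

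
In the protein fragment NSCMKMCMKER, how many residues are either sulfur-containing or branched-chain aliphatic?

5

Sulfur-containing: C, M. Branched-chain aliphatic: I, L, V.
Sulfur-containing residues here: C3, M4, M6, C7, M8 (5).
Branched-chain aliphatic residues here: none (0).
The two groups share no amino acid, so total = 5 + 0 = 5.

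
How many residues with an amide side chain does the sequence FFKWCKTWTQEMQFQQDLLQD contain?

Asparagine (N) and glutamine (Q) have uncharged amide side chains.
Matching residues: Q10, Q13, Q15, Q16, Q20.

5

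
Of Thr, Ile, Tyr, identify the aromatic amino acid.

Tyr

Phenylalanine (F), tryptophan (W), and tyrosine (Y) have aromatic ring side chains.
Of the listed options, only Tyr belongs to this group.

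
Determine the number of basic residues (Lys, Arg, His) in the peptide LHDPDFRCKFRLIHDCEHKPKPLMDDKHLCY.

10

Matching residues: H2, R7, K9, R11, H14, H18, K19, K21, K27, H28.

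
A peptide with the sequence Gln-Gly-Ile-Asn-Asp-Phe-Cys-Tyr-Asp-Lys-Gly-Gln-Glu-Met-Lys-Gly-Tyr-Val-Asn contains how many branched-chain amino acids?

V, L, and I make up the branched-chain aliphatic group.
Matching residues: Ile3, Val18.

2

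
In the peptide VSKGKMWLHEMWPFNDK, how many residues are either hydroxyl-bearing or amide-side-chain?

Hydroxyl-bearing: S, T, Y. Amide-side-chain: N, Q.
Hydroxyl-bearing residues here: S2 (1).
Amide-side-chain residues here: N15 (1).
The two groups share no amino acid, so total = 1 + 1 = 2.

2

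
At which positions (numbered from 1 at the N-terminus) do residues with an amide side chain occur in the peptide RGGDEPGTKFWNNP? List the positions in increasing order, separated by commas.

Only N (asparagine) and Q (glutamine) carry a side-chain carboxamide.
Matching residues: N12, N13.

12, 13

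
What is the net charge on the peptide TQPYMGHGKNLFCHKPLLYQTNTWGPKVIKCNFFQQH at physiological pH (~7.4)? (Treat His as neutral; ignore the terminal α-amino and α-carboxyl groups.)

+4

At pH ~7.4 the Lys and Arg side chains are protonated (+1), the Asp and Glu side chains are deprotonated (−1), and with His taken as neutral all other side chains carry no charge.
Positive (K, R): K9, K15, K27, K30 → +4.
Negative (D, E): none → −0.
Net charge = (+4) + (−0) = +4.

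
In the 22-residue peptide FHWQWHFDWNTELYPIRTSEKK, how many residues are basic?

5

Lysine (K), arginine (R), and histidine (H) have basic, nitrogen-containing side chains.
Matching residues: H2, H6, R17, K21, K22.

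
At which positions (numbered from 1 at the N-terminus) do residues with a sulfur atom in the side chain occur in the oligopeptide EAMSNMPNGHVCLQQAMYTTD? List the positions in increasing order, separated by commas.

3, 6, 12, 17

The sulfur-bearing residues are cysteine (–SH) and methionine (–S–CH₃).
Matching residues: M3, M6, C12, M17.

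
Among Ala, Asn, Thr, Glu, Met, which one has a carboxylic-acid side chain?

The acidic residues are Asp (D) and Glu (E), whose side chains end in a carboxylate group.
Of the listed options, only Glu belongs to this group.

Glu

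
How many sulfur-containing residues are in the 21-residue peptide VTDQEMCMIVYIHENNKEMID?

The sulfur-bearing residues are cysteine (–SH) and methionine (–S–CH₃).
Matching residues: M6, C7, M8, M19.

4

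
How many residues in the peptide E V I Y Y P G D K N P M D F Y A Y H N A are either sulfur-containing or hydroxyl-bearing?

Sulfur-containing: C, M. Hydroxyl-bearing: S, T, Y.
Sulfur-containing residues here: M12 (1).
Hydroxyl-bearing residues here: Y4, Y5, Y15, Y17 (4).
The two groups share no amino acid, so total = 1 + 4 = 5.

5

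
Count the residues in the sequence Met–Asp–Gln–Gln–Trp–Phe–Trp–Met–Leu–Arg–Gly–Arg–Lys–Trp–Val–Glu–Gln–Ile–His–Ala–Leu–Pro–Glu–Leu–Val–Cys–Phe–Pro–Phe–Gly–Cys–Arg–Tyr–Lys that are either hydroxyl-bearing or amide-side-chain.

Hydroxyl-bearing: S, T, Y. Amide-side-chain: N, Q.
Hydroxyl-bearing residues here: Tyr33 (1).
Amide-side-chain residues here: Gln3, Gln4, Gln17 (3).
The two groups share no amino acid, so total = 1 + 3 = 4.

4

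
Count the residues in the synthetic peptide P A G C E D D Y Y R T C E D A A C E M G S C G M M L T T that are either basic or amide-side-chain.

Basic: H, K, R. Amide-side-chain: N, Q.
Basic residues here: R10 (1).
Amide-side-chain residues here: none (0).
The two groups share no amino acid, so total = 1 + 0 = 1.

1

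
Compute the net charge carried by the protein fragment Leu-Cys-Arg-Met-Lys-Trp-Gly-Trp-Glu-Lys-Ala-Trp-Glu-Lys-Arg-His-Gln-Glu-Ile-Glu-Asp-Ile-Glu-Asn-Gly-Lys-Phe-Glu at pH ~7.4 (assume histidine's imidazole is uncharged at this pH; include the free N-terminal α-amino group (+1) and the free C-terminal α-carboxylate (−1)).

-1

At pH ~7.4 the Lys and Arg side chains are protonated (+1), the Asp and Glu side chains are deprotonated (−1), and with His taken as neutral all other side chains carry no charge.
Positive (K, R): Arg3, Lys5, Lys10, Lys14, Arg15, Lys26 → +6.
Negative (D, E): Glu9, Glu13, Glu18, Glu20, Asp21, Glu23, Glu28 → −7.
The N-terminus (+1) and C-terminus (−1) cancel.
Net charge = (+6) + (−7) = −1.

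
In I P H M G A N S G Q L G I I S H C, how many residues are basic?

Lysine (K), arginine (R), and histidine (H) have basic, nitrogen-containing side chains.
Matching residues: H3, H16.

2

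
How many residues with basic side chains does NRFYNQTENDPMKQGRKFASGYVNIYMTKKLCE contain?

K, R, and H are the three residues with basic side chains (ε-amine, guanidinium, and imidazole respectively).
Matching residues: R2, K13, R16, K17, K29, K30.

6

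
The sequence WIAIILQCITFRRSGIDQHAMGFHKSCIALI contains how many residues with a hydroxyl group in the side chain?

3

The –OH-bearing residues are Ser, Thr (aliphatic alcohols), and Tyr (phenol).
Matching residues: T10, S14, S26.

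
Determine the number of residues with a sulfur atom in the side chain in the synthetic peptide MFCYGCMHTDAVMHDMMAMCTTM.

10

The sulfur-bearing residues are cysteine (–SH) and methionine (–S–CH₃).
Matching residues: M1, C3, C6, M7, M13, M16, M17, M19, C20, M23.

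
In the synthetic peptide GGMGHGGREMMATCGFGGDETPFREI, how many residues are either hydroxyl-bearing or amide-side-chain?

2

Hydroxyl-bearing: S, T, Y. Amide-side-chain: N, Q.
Hydroxyl-bearing residues here: T13, T21 (2).
Amide-side-chain residues here: none (0).
The two groups share no amino acid, so total = 2 + 0 = 2.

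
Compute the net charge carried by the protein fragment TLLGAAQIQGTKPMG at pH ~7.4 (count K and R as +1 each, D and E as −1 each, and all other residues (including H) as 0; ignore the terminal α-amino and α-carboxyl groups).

Positive (K, R): K12 → +1.
Negative (D, E): none → −0.
Net charge = (+1) + (−0) = +1.

+1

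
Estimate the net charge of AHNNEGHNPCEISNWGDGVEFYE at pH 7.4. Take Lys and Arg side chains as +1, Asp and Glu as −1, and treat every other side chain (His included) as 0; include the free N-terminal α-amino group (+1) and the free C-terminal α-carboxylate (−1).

Positive (K, R): none → +0.
Negative (D, E): E5, E11, D17, E20, E23 → −5.
The N-terminus (+1) and C-terminus (−1) cancel.
Net charge = (+0) + (−5) = −5.

-5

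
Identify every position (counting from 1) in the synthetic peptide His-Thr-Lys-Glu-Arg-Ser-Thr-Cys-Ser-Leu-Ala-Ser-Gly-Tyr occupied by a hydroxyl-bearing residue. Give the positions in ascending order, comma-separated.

2, 6, 7, 9, 12, 14

S, T, and Y are the three residues with a side-chain hydroxyl.
Matching residues: Thr2, Ser6, Thr7, Ser9, Ser12, Tyr14.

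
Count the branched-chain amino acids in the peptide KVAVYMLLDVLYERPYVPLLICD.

10

Valine (V), leucine (L), and isoleucine (I) are the branched-chain amino acids.
Matching residues: V2, V4, L7, L8, V10, L11, V17, L19, L20, I21.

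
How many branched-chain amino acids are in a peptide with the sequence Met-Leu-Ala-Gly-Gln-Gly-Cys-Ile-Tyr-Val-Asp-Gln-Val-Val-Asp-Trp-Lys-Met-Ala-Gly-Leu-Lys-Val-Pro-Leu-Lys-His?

8

Valine (V), leucine (L), and isoleucine (I) are the branched-chain amino acids.
Matching residues: Leu2, Ile8, Val10, Val13, Val14, Leu21, Val23, Leu25.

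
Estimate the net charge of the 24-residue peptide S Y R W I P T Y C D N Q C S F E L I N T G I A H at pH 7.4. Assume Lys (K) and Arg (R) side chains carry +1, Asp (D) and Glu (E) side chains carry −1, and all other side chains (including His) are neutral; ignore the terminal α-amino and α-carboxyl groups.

-1

Positive (K, R): R3 → +1.
Negative (D, E): D10, E16 → −2.
Net charge = (+1) + (−2) = −1.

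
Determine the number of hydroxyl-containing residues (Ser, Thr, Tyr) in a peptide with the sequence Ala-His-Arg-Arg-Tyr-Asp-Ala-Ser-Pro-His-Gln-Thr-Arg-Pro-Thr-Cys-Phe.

Matching residues: Tyr5, Ser8, Thr12, Thr15.

4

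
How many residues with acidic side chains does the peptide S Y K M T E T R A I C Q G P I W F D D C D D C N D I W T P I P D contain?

Aspartate (D) and glutamate (E) have carboxylic-acid side chains and are the acidic amino acids.
Matching residues: E6, D18, D19, D21, D22, D25, D32.

7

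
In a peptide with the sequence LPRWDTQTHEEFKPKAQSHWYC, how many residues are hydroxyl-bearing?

4

Serine (S), threonine (T), and tyrosine (Y) each carry a hydroxyl group on the side chain.
Matching residues: T6, T8, S18, Y21.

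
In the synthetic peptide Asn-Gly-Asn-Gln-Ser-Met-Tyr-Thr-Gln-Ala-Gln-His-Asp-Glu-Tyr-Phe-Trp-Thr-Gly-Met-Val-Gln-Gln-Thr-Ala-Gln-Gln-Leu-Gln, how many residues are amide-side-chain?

10

Only N (asparagine) and Q (glutamine) carry a side-chain carboxamide.
Matching residues: Asn1, Asn3, Gln4, Gln9, Gln11, Gln22, Gln23, Gln26, Gln27, Gln29.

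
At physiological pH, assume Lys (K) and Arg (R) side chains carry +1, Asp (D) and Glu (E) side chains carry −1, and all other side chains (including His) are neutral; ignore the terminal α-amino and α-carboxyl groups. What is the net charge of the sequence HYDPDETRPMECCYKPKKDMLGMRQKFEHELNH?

-1

Positive (K, R): R8, K15, K17, K18, R24, K26 → +6.
Negative (D, E): D3, D5, E6, E11, D19, E28, E30 → −7.
Net charge = (+6) + (−7) = −1.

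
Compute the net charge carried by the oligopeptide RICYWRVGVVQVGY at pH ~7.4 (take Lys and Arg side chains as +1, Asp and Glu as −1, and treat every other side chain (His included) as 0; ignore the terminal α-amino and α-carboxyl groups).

Positive (K, R): R1, R6 → +2.
Negative (D, E): none → −0.
Net charge = (+2) + (−0) = +2.

+2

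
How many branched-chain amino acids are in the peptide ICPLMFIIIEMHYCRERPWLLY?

Valine (V), leucine (L), and isoleucine (I) are the branched-chain amino acids.
Matching residues: I1, L4, I7, I8, I9, L20, L21.

7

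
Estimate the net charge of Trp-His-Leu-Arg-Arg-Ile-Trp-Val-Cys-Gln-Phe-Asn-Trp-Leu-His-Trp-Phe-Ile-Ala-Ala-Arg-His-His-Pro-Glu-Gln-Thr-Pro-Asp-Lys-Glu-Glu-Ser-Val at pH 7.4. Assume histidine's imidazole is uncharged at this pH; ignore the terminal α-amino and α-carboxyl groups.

0

At pH ~7.4 the Lys and Arg side chains are protonated (+1), the Asp and Glu side chains are deprotonated (−1), and with His taken as neutral all other side chains carry no charge.
Positive (K, R): Arg4, Arg5, Arg21, Lys30 → +4.
Negative (D, E): Glu25, Asp29, Glu31, Glu32 → −4.
Net charge = (+4) + (−4) = 0.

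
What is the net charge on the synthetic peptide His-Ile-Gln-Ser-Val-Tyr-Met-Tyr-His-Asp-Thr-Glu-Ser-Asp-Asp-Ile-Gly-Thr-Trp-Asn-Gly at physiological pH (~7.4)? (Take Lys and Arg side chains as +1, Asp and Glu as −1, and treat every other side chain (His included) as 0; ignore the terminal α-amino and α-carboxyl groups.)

Positive (K, R): none → +0.
Negative (D, E): Asp10, Glu12, Asp14, Asp15 → −4.
Net charge = (+0) + (−4) = −4.

-4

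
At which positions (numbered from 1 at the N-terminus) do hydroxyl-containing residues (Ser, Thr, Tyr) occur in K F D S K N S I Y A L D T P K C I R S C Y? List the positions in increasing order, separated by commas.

4, 7, 9, 13, 19, 21

Matching residues: S4, S7, Y9, T13, S19, Y21.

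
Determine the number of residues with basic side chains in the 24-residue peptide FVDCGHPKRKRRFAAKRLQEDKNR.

The basic amino acids are Lys (K), Arg (R), and His (H).
Matching residues: H6, K8, R9, K10, R11, R12, K16, R17, K22, R24.

10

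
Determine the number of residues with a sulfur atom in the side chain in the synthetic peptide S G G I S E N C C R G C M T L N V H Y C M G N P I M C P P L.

8

Only Cys (C) and Met (M) have a sulfur atom in the side chain.
Matching residues: C8, C9, C12, M13, C20, M21, M26, C27.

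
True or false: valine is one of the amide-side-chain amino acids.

False

The amide-side-chain residues are Asn (N) and Gln (Q).
Valine is not in this group.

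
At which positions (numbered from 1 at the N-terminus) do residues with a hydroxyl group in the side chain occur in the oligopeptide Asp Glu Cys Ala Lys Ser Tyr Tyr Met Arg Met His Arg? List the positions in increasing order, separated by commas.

Serine (S), threonine (T), and tyrosine (Y) each carry a hydroxyl group on the side chain.
Matching residues: Ser6, Tyr7, Tyr8.

6, 7, 8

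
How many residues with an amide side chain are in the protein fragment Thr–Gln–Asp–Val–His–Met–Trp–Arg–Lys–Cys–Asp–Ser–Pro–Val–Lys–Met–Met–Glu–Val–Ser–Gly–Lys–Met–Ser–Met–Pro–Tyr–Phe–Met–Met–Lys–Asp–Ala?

1

Only N (asparagine) and Q (glutamine) carry a side-chain carboxamide.
Matching residues: Gln2.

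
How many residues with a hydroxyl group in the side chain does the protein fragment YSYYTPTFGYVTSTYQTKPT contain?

13

The –OH-bearing residues are Ser, Thr (aliphatic alcohols), and Tyr (phenol).
Matching residues: Y1, S2, Y3, Y4, T5, T7, Y10, T12, S13, T14, Y15, T17, T20.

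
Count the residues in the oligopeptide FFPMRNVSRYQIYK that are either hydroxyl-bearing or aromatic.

5

Hydroxyl-bearing: S, T, Y. Aromatic: F, W, Y.
Hydroxyl-bearing residues here: S8, Y10, Y13 (3).
Aromatic residues here: F1, F2, Y10, Y13 (4).
Y is in both groups, so the 2 Y residues must not be double-counted.
Total = 3 + 4 − 2 = 5.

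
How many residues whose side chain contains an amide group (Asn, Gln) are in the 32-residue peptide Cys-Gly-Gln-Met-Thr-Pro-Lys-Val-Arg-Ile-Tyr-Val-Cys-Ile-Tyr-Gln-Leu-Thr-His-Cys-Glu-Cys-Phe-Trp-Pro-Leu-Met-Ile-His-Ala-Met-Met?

2

Matching residues: Gln3, Gln16.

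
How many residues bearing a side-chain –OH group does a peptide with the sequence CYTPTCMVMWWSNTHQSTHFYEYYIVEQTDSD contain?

12

S, T, and Y are the three residues with a side-chain hydroxyl.
Matching residues: Y2, T3, T5, S12, T14, S17, T18, Y21, Y23, Y24, T29, S31.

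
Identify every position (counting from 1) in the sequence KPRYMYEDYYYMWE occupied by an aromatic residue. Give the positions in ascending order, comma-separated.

4, 6, 9, 10, 11, 13

Matching residues: Y4, Y6, Y9, Y10, Y11, W13.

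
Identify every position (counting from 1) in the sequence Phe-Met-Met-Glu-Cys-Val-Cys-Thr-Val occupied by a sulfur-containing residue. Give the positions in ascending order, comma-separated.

2, 3, 5, 7

Cysteine (C, thiol) and methionine (M, thioether) are the two sulfur-containing amino acids.
Matching residues: Met2, Met3, Cys5, Cys7.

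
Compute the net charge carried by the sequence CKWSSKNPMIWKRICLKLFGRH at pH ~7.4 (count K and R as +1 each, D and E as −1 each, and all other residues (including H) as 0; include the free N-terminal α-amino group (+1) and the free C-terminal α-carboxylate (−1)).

+6

Positive (K, R): K2, K6, K12, R13, K17, R21 → +6.
Negative (D, E): none → −0.
The N-terminus (+1) and C-terminus (−1) cancel.
Net charge = (+6) + (−0) = +6.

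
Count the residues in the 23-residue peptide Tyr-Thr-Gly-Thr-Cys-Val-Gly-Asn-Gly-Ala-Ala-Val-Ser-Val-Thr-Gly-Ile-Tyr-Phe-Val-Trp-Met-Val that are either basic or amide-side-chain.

1

Basic: H, K, R. Amide-side-chain: N, Q.
Basic residues here: none (0).
Amide-side-chain residues here: Asn8 (1).
The two groups share no amino acid, so total = 0 + 1 = 1.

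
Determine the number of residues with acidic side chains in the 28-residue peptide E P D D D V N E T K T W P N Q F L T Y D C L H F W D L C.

7

The acidic residues are Asp (D) and Glu (E), whose side chains end in a carboxylate group.
Matching residues: E1, D3, D4, D5, E8, D20, D26.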